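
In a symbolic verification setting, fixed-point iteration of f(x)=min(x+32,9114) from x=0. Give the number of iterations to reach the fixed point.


Step 1: x=0, cap=9114, increment=32
Step 2: x grows by 32 each step until capped at 9114; fixed point is x=9114
Step 3: iterations = ceil(9114/32) = 285

285


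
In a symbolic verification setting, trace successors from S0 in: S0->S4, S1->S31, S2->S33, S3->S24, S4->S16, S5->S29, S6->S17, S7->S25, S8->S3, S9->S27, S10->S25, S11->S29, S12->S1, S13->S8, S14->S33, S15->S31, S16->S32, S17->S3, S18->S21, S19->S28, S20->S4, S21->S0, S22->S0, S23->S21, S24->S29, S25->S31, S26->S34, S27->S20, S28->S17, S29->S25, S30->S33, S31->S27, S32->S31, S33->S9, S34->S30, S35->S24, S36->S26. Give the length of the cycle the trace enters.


Trace from S0 until a state repeats:
  S0 -> S4 -> S16 -> S32 -> S31 -> S27 -> S20 -> S4
S4 first seen at step 1, revisited at step 7.
Cycle length = 7 - 1 = 6

6


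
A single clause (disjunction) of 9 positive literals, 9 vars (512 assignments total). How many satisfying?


Step 1: Total=2^9=512
Step 2: Unsat when all 9 false: 2^0=1
Step 3: Sat=512-1=511

511


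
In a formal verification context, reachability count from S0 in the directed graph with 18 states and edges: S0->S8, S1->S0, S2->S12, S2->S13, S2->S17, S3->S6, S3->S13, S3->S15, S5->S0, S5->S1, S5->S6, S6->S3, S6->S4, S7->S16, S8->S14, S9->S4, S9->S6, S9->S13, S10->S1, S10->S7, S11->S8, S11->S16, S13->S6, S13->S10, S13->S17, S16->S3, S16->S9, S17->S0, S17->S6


BFS from S0:
  layer 0: {S0}
  layer 1: {S8}
  layer 2: {S14}
Reachable set: {S0, S8, S14}
Count = 3

3


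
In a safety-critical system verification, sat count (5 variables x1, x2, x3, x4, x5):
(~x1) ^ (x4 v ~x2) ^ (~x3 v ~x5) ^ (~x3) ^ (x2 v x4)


CNF with 5 clauses over 5 vars (32 assignments).
An assignment satisfies CNF iff every clause has >=1 true literal.
Check each row (bits = x1,x2,x3,x4,x5; clause T/F shown):
  row 0 [00000]: clauses=TTTTF -> 0
  row 1 [00001]: clauses=TTTTF -> 0
  row 2 [00010]: clauses=TTTTT -> 1
  row 3 [00011]: clauses=TTTTT -> 1
  row 4 [00100]: clauses=TTTFF -> 0
  row 5 [00101]: clauses=TTFFF -> 0
  row 6 [00110]: clauses=TTTFT -> 0
  row 7 [00111]: clauses=TTFFT -> 0
  row 8 [01000]: clauses=TFTTT -> 0
  row 9 [01001]: clauses=TFTTT -> 0
  row 10 [01010]: clauses=TTTTT -> 1
  row 11 [01011]: clauses=TTTTT -> 1
  row 12 [01100]: clauses=TFTFT -> 0
  row 13 [01101]: clauses=TFFFT -> 0
  row 14 [01110]: clauses=TTTFT -> 0
  row 15 [01111]: clauses=TTFFT -> 0
  row 16 [10000]: clauses=FTTTF -> 0
  row 17 [10001]: clauses=FTTTF -> 0
  row 18 [10010]: clauses=FTTTT -> 0
  row 19 [10011]: clauses=FTTTT -> 0
  row 20 [10100]: clauses=FTTFF -> 0
  row 21 [10101]: clauses=FTFFF -> 0
  row 22 [10110]: clauses=FTTFT -> 0
  row 23 [10111]: clauses=FTFFT -> 0
  row 24 [11000]: clauses=FFTTT -> 0
  row 25 [11001]: clauses=FFTTT -> 0
  row 26 [11010]: clauses=FTTTT -> 0
  row 27 [11011]: clauses=FTTTT -> 0
  row 28 [11100]: clauses=FFTFT -> 0
  row 29 [11101]: clauses=FFFFT -> 0
  row 30 [11110]: clauses=FTTFT -> 0
  row 31 [11111]: clauses=FTFFT -> 0
Full result column, 8 rows per line (x1,x2 fixed per line; x3,x4,x5 runs 000..111 left to right):
  rows 0-7 [x1,x2=00]: 00110000  (ones: 2)
  rows 8-15 [x1,x2=01]: 00110000  (ones: 2)
  rows 16-23 [x1,x2=10]: 00000000  (ones: 0)
  rows 24-31 [x1,x2=11]: 00000000  (ones: 0)
Satisfying assignments = 2+2+0+0 = 4

4


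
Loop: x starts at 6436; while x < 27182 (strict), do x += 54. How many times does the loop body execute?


Step 1: x goes from 6436 toward 27182 by 54; the body runs while x<27182, so iterations = ceil((bound-start)/step)
Step 2: Distance=20746
Step 3: ceil(20746/54)=385

385


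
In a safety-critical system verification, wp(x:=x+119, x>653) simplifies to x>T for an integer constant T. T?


Formula: wp(x:=E, P) = P[E/x] (substitute E for x in postcondition)
Step 1: Postcondition: x>653
Step 2: Substitute x+119 for x: x+119>653
Step 3: Solve for x: x > 653-119 = 534

534


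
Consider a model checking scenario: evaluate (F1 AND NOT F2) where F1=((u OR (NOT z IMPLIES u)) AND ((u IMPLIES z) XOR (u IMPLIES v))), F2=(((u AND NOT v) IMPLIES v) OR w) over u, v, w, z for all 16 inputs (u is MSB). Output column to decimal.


F1 = ((u OR (NOT z IMPLIES u)) AND ((u IMPLIES z) XOR (u IMPLIES v)))
F2 = (((u AND NOT v) IMPLIES v) OR w)
Counterexample to F1=>F2 is where F1=1 and F2=0.
Evaluate each row (bits = u,v,w,z, MSB first):
  row 0 [0000]: F1=0 F2=1 -> F1&~F2 -> 0
  row 1 [0001]: F1=0 F2=1 -> F1&~F2 -> 0
  row 2 [0010]: F1=0 F2=1 -> F1&~F2 -> 0
  row 3 [0011]: F1=0 F2=1 -> F1&~F2 -> 0
  row 4 [0100]: F1=0 F2=1 -> F1&~F2 -> 0
  row 5 [0101]: F1=0 F2=1 -> F1&~F2 -> 0
  row 6 [0110]: F1=0 F2=1 -> F1&~F2 -> 0
  row 7 [0111]: F1=0 F2=1 -> F1&~F2 -> 0
  row 8 [1000]: F1=0 F2=0 -> F1&~F2 -> 0
  row 9 [1001]: F1=1 F2=0 -> F1&~F2 -> 1
  row 10 [1010]: F1=0 F2=1 -> F1&~F2 -> 0
  row 11 [1011]: F1=1 F2=1 -> F1&~F2 -> 0
  row 12 [1100]: F1=1 F2=1 -> F1&~F2 -> 0
  row 13 [1101]: F1=0 F2=1 -> F1&~F2 -> 0
  row 14 [1110]: F1=1 F2=1 -> F1&~F2 -> 0
  row 15 [1111]: F1=0 F2=1 -> F1&~F2 -> 0
Full result column, 4 rows per line (u,v fixed per line; w,z runs 00..11 left to right):
  rows 0-3 [u,v=00]: 0000  = hex 0
  rows 4-7 [u,v=01]: 0000  = hex 0
  rows 8-11 [u,v=10]: 0100  = hex 4
  rows 12-15 [u,v=11]: 0000  = hex 0
Counterexample vector (row 0 .. row 15) = 0000000001000000
Output column grouped in 4s = 0000 0000 0100 0000 = 0x0040
Convert to decimal digit by digit (value = value*16 + digit):
  0 -> 0
  0*16 + 0 = 0
  0*16 + 4 = 4
  4*16 + 0 = 64
Decimal = 64

64


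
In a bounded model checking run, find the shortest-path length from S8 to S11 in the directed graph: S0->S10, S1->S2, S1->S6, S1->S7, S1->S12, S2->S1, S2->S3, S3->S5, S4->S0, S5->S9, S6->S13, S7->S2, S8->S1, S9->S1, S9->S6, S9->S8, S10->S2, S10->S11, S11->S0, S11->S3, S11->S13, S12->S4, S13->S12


BFS layer-by-layer from S8:
  dist 0: {S8}
  dist 1: {S1}
  dist 2: {S2, S6, S7, S12}
  dist 3: {S3, S4, S13}
  dist 4: {S0, S5}
  dist 5: {S9, S10}
  dist 6: {S11}
  -> S11 reached at distance 6
Shortest path length = 6

6


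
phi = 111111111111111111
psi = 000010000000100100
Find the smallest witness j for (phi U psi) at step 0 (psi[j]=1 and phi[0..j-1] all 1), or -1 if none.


(phi U psi) at 0: need smallest j with psi[j]=1 and phi[i]=1 for all i in [0,j).
Scan from step 0:
  step 0: phi=1, psi=0 -> continue
  step 1: phi=1, psi=0 -> continue
  step 2: phi=1, psi=0 -> continue
  step 3: phi=1, psi=0 -> continue
  step 4: psi=1 and phi held for [0,4) -> witness found
Witness step = 4

4


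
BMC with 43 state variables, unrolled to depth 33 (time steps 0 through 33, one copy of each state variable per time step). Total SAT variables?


BMC unrolls to depth k, creating one copy of each state var for steps 0..k.
Step count = 33 + 1 = 34 (steps 0 through 33)
Vars per step = 43
Total = 43 * 34 = 1462

1462


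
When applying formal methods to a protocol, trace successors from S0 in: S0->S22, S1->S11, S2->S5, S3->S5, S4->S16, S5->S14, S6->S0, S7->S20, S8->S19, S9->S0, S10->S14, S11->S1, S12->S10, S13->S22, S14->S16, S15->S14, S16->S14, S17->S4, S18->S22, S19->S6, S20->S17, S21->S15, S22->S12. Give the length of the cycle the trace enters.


Trace from S0 until a state repeats:
  S0 -> S22 -> S12 -> S10 -> S14 -> S16 -> S14
S14 first seen at step 4, revisited at step 6.
Cycle length = 6 - 4 = 2

2


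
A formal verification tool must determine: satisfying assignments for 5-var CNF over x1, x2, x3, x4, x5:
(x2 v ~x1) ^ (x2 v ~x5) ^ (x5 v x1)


CNF with 3 clauses over 5 vars (32 assignments).
An assignment satisfies CNF iff every clause has >=1 true literal.
Check each row (bits = x1,x2,x3,x4,x5; clause T/F shown):
  row 0 [00000]: clauses=TTF -> 0
  row 1 [00001]: clauses=TFT -> 0
  row 2 [00010]: clauses=TTF -> 0
  row 3 [00011]: clauses=TFT -> 0
  row 4 [00100]: clauses=TTF -> 0
  row 5 [00101]: clauses=TFT -> 0
  row 6 [00110]: clauses=TTF -> 0
  row 7 [00111]: clauses=TFT -> 0
  row 8 [01000]: clauses=TTF -> 0
  row 9 [01001]: clauses=TTT -> 1
  row 10 [01010]: clauses=TTF -> 0
  row 11 [01011]: clauses=TTT -> 1
  row 12 [01100]: clauses=TTF -> 0
  row 13 [01101]: clauses=TTT -> 1
  row 14 [01110]: clauses=TTF -> 0
  row 15 [01111]: clauses=TTT -> 1
  row 16 [10000]: clauses=FTT -> 0
  row 17 [10001]: clauses=FFT -> 0
  row 18 [10010]: clauses=FTT -> 0
  row 19 [10011]: clauses=FFT -> 0
  row 20 [10100]: clauses=FTT -> 0
  row 21 [10101]: clauses=FFT -> 0
  row 22 [10110]: clauses=FTT -> 0
  row 23 [10111]: clauses=FFT -> 0
  row 24 [11000]: clauses=TTT -> 1
  row 25 [11001]: clauses=TTT -> 1
  row 26 [11010]: clauses=TTT -> 1
  row 27 [11011]: clauses=TTT -> 1
  row 28 [11100]: clauses=TTT -> 1
  row 29 [11101]: clauses=TTT -> 1
  row 30 [11110]: clauses=TTT -> 1
  row 31 [11111]: clauses=TTT -> 1
Full result column, 8 rows per line (x1,x2 fixed per line; x3,x4,x5 runs 000..111 left to right):
  rows 0-7 [x1,x2=00]: 00000000  (ones: 0)
  rows 8-15 [x1,x2=01]: 01010101  (ones: 4)
  rows 16-23 [x1,x2=10]: 00000000  (ones: 0)
  rows 24-31 [x1,x2=11]: 11111111  (ones: 8)
Satisfying assignments = 0+4+0+8 = 12

12


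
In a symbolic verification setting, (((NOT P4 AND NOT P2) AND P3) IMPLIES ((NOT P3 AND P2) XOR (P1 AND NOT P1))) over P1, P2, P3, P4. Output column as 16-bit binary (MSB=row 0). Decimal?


Formula: (((NOT P4 AND NOT P2) AND P3) IMPLIES ((NOT P3 AND P2) XOR (P1 AND NOT P1))) over P1, P2, P3, P4 (16 rows)
Evaluate each row (bits = P1,P2,P3,P4, MSB first):
  row 0 [0000]: (((NOT 0 AND NOT 0) AND 0) IMPLIES ((NOT 0 AND 0) XOR (0 AND NOT 0))) -> 1
  row 1 [0001]: (((NOT 1 AND NOT 0) AND 0) IMPLIES ((NOT 0 AND 0) XOR (0 AND NOT 0))) -> 1
  row 2 [0010]: (((NOT 0 AND NOT 0) AND 1) IMPLIES ((NOT 1 AND 0) XOR (0 AND NOT 0))) -> 0
  row 3 [0011]: (((NOT 1 AND NOT 0) AND 1) IMPLIES ((NOT 1 AND 0) XOR (0 AND NOT 0))) -> 1
  row 4 [0100]: (((NOT 0 AND NOT 1) AND 0) IMPLIES ((NOT 0 AND 1) XOR (0 AND NOT 0))) -> 1
  row 5 [0101]: (((NOT 1 AND NOT 1) AND 0) IMPLIES ((NOT 0 AND 1) XOR (0 AND NOT 0))) -> 1
  row 6 [0110]: (((NOT 0 AND NOT 1) AND 1) IMPLIES ((NOT 1 AND 1) XOR (0 AND NOT 0))) -> 1
  row 7 [0111]: (((NOT 1 AND NOT 1) AND 1) IMPLIES ((NOT 1 AND 1) XOR (0 AND NOT 0))) -> 1
  row 8 [1000]: (((NOT 0 AND NOT 0) AND 0) IMPLIES ((NOT 0 AND 0) XOR (1 AND NOT 1))) -> 1
  row 9 [1001]: (((NOT 1 AND NOT 0) AND 0) IMPLIES ((NOT 0 AND 0) XOR (1 AND NOT 1))) -> 1
  row 10 [1010]: (((NOT 0 AND NOT 0) AND 1) IMPLIES ((NOT 1 AND 0) XOR (1 AND NOT 1))) -> 0
  row 11 [1011]: (((NOT 1 AND NOT 0) AND 1) IMPLIES ((NOT 1 AND 0) XOR (1 AND NOT 1))) -> 1
  row 12 [1100]: (((NOT 0 AND NOT 1) AND 0) IMPLIES ((NOT 0 AND 1) XOR (1 AND NOT 1))) -> 1
  row 13 [1101]: (((NOT 1 AND NOT 1) AND 0) IMPLIES ((NOT 0 AND 1) XOR (1 AND NOT 1))) -> 1
  row 14 [1110]: (((NOT 0 AND NOT 1) AND 1) IMPLIES ((NOT 1 AND 1) XOR (1 AND NOT 1))) -> 1
  row 15 [1111]: (((NOT 1 AND NOT 1) AND 1) IMPLIES ((NOT 1 AND 1) XOR (1 AND NOT 1))) -> 1
Full result column, 4 rows per line (P1,P2 fixed per line; P3,P4 runs 00..11 left to right):
  rows 0-3 [P1,P2=00]: 1101  = hex D
  rows 4-7 [P1,P2=01]: 1111  = hex F
  rows 8-11 [P1,P2=10]: 1101  = hex D
  rows 12-15 [P1,P2=11]: 1111  = hex F
Output column (row 0 .. row 15) = 1101111111011111
Output column grouped in 4s = 1101 1111 1101 1111 = 0xDFDF
Convert to decimal digit by digit (value = value*16 + digit):
  D -> 13
  13*16 + 15 (F) = 223
  223*16 + 13 (D) = 3581
  3581*16 + 15 (F) = 57311
Decimal = 57311

57311


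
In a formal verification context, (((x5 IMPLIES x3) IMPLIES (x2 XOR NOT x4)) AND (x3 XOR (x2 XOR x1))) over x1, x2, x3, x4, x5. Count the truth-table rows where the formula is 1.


Formula: (((x5 IMPLIES x3) IMPLIES (x2 XOR NOT x4)) AND (x3 XOR (x2 XOR x1))) over 5 vars (32 rows)
Evaluate each row (x1, x2, x3, x4, x5 as bits, MSB first):
  row 0 [00000]: (((0 IMPLIES 0) IMPLIES (0 XOR NOT 0)) AND (0 XOR (0 XOR 0))) -> 0
  row 1 [00001]: (((1 IMPLIES 0) IMPLIES (0 XOR NOT 0)) AND (0 XOR (0 XOR 0))) -> 0
  row 2 [00010]: (((0 IMPLIES 0) IMPLIES (0 XOR NOT 1)) AND (0 XOR (0 XOR 0))) -> 0
  row 3 [00011]: (((1 IMPLIES 0) IMPLIES (0 XOR NOT 1)) AND (0 XOR (0 XOR 0))) -> 0
  row 4 [00100]: (((0 IMPLIES 1) IMPLIES (0 XOR NOT 0)) AND (1 XOR (0 XOR 0))) -> 1
  row 5 [00101]: (((1 IMPLIES 1) IMPLIES (0 XOR NOT 0)) AND (1 XOR (0 XOR 0))) -> 1
  row 6 [00110]: (((0 IMPLIES 1) IMPLIES (0 XOR NOT 1)) AND (1 XOR (0 XOR 0))) -> 0
  row 7 [00111]: (((1 IMPLIES 1) IMPLIES (0 XOR NOT 1)) AND (1 XOR (0 XOR 0))) -> 0
  row 8 [01000]: (((0 IMPLIES 0) IMPLIES (1 XOR NOT 0)) AND (0 XOR (1 XOR 0))) -> 0
  row 9 [01001]: (((1 IMPLIES 0) IMPLIES (1 XOR NOT 0)) AND (0 XOR (1 XOR 0))) -> 1
  row 10 [01010]: (((0 IMPLIES 0) IMPLIES (1 XOR NOT 1)) AND (0 XOR (1 XOR 0))) -> 1
  row 11 [01011]: (((1 IMPLIES 0) IMPLIES (1 XOR NOT 1)) AND (0 XOR (1 XOR 0))) -> 1
  row 12 [01100]: (((0 IMPLIES 1) IMPLIES (1 XOR NOT 0)) AND (1 XOR (1 XOR 0))) -> 0
  row 13 [01101]: (((1 IMPLIES 1) IMPLIES (1 XOR NOT 0)) AND (1 XOR (1 XOR 0))) -> 0
  row 14 [01110]: (((0 IMPLIES 1) IMPLIES (1 XOR NOT 1)) AND (1 XOR (1 XOR 0))) -> 0
  row 15 [01111]: (((1 IMPLIES 1) IMPLIES (1 XOR NOT 1)) AND (1 XOR (1 XOR 0))) -> 0
  row 16 [10000]: (((0 IMPLIES 0) IMPLIES (0 XOR NOT 0)) AND (0 XOR (0 XOR 1))) -> 1
  row 17 [10001]: (((1 IMPLIES 0) IMPLIES (0 XOR NOT 0)) AND (0 XOR (0 XOR 1))) -> 1
  row 18 [10010]: (((0 IMPLIES 0) IMPLIES (0 XOR NOT 1)) AND (0 XOR (0 XOR 1))) -> 0
  row 19 [10011]: (((1 IMPLIES 0) IMPLIES (0 XOR NOT 1)) AND (0 XOR (0 XOR 1))) -> 1
  row 20 [10100]: (((0 IMPLIES 1) IMPLIES (0 XOR NOT 0)) AND (1 XOR (0 XOR 1))) -> 0
  row 21 [10101]: (((1 IMPLIES 1) IMPLIES (0 XOR NOT 0)) AND (1 XOR (0 XOR 1))) -> 0
  row 22 [10110]: (((0 IMPLIES 1) IMPLIES (0 XOR NOT 1)) AND (1 XOR (0 XOR 1))) -> 0
  row 23 [10111]: (((1 IMPLIES 1) IMPLIES (0 XOR NOT 1)) AND (1 XOR (0 XOR 1))) -> 0
  row 24 [11000]: (((0 IMPLIES 0) IMPLIES (1 XOR NOT 0)) AND (0 XOR (1 XOR 1))) -> 0
  row 25 [11001]: (((1 IMPLIES 0) IMPLIES (1 XOR NOT 0)) AND (0 XOR (1 XOR 1))) -> 0
  row 26 [11010]: (((0 IMPLIES 0) IMPLIES (1 XOR NOT 1)) AND (0 XOR (1 XOR 1))) -> 0
  row 27 [11011]: (((1 IMPLIES 0) IMPLIES (1 XOR NOT 1)) AND (0 XOR (1 XOR 1))) -> 0
  row 28 [11100]: (((0 IMPLIES 1) IMPLIES (1 XOR NOT 0)) AND (1 XOR (1 XOR 1))) -> 0
  row 29 [11101]: (((1 IMPLIES 1) IMPLIES (1 XOR NOT 0)) AND (1 XOR (1 XOR 1))) -> 0
  row 30 [11110]: (((0 IMPLIES 1) IMPLIES (1 XOR NOT 1)) AND (1 XOR (1 XOR 1))) -> 1
  row 31 [11111]: (((1 IMPLIES 1) IMPLIES (1 XOR NOT 1)) AND (1 XOR (1 XOR 1))) -> 1
Full result column, 8 rows per line (x1,x2 fixed per line; x3,x4,x5 runs 000..111 left to right):
  rows 0-7 [x1,x2=00]: 00001100  (ones: 2)
  rows 8-15 [x1,x2=01]: 01110000  (ones: 3)
  rows 16-23 [x1,x2=10]: 11010000  (ones: 3)
  rows 24-31 [x1,x2=11]: 00000011  (ones: 2)
Count of 1-rows = 2+3+3+2 = 10

10


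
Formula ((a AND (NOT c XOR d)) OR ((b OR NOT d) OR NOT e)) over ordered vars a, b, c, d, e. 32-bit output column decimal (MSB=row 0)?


Formula: ((a AND (NOT c XOR d)) OR ((b OR NOT d) OR NOT e)) over a, b, c, d, e (32 rows)
Evaluate each row (bits = a,b,c,d,e, MSB first):
  row 0 [00000]: ((0 AND (NOT 0 XOR 0)) OR ((0 OR NOT 0) OR NOT 0)) -> 1
  row 1 [00001]: ((0 AND (NOT 0 XOR 0)) OR ((0 OR NOT 0) OR NOT 1)) -> 1
  row 2 [00010]: ((0 AND (NOT 0 XOR 1)) OR ((0 OR NOT 1) OR NOT 0)) -> 1
  row 3 [00011]: ((0 AND (NOT 0 XOR 1)) OR ((0 OR NOT 1) OR NOT 1)) -> 0
  row 4 [00100]: ((0 AND (NOT 1 XOR 0)) OR ((0 OR NOT 0) OR NOT 0)) -> 1
  row 5 [00101]: ((0 AND (NOT 1 XOR 0)) OR ((0 OR NOT 0) OR NOT 1)) -> 1
  row 6 [00110]: ((0 AND (NOT 1 XOR 1)) OR ((0 OR NOT 1) OR NOT 0)) -> 1
  row 7 [00111]: ((0 AND (NOT 1 XOR 1)) OR ((0 OR NOT 1) OR NOT 1)) -> 0
  row 8 [01000]: ((0 AND (NOT 0 XOR 0)) OR ((1 OR NOT 0) OR NOT 0)) -> 1
  row 9 [01001]: ((0 AND (NOT 0 XOR 0)) OR ((1 OR NOT 0) OR NOT 1)) -> 1
  row 10 [01010]: ((0 AND (NOT 0 XOR 1)) OR ((1 OR NOT 1) OR NOT 0)) -> 1
  row 11 [01011]: ((0 AND (NOT 0 XOR 1)) OR ((1 OR NOT 1) OR NOT 1)) -> 1
  row 12 [01100]: ((0 AND (NOT 1 XOR 0)) OR ((1 OR NOT 0) OR NOT 0)) -> 1
  row 13 [01101]: ((0 AND (NOT 1 XOR 0)) OR ((1 OR NOT 0) OR NOT 1)) -> 1
  row 14 [01110]: ((0 AND (NOT 1 XOR 1)) OR ((1 OR NOT 1) OR NOT 0)) -> 1
  row 15 [01111]: ((0 AND (NOT 1 XOR 1)) OR ((1 OR NOT 1) OR NOT 1)) -> 1
  row 16 [10000]: ((1 AND (NOT 0 XOR 0)) OR ((0 OR NOT 0) OR NOT 0)) -> 1
  row 17 [10001]: ((1 AND (NOT 0 XOR 0)) OR ((0 OR NOT 0) OR NOT 1)) -> 1
  row 18 [10010]: ((1 AND (NOT 0 XOR 1)) OR ((0 OR NOT 1) OR NOT 0)) -> 1
  row 19 [10011]: ((1 AND (NOT 0 XOR 1)) OR ((0 OR NOT 1) OR NOT 1)) -> 0
  row 20 [10100]: ((1 AND (NOT 1 XOR 0)) OR ((0 OR NOT 0) OR NOT 0)) -> 1
  row 21 [10101]: ((1 AND (NOT 1 XOR 0)) OR ((0 OR NOT 0) OR NOT 1)) -> 1
  row 22 [10110]: ((1 AND (NOT 1 XOR 1)) OR ((0 OR NOT 1) OR NOT 0)) -> 1
  row 23 [10111]: ((1 AND (NOT 1 XOR 1)) OR ((0 OR NOT 1) OR NOT 1)) -> 1
  row 24 [11000]: ((1 AND (NOT 0 XOR 0)) OR ((1 OR NOT 0) OR NOT 0)) -> 1
  row 25 [11001]: ((1 AND (NOT 0 XOR 0)) OR ((1 OR NOT 0) OR NOT 1)) -> 1
  row 26 [11010]: ((1 AND (NOT 0 XOR 1)) OR ((1 OR NOT 1) OR NOT 0)) -> 1
  row 27 [11011]: ((1 AND (NOT 0 XOR 1)) OR ((1 OR NOT 1) OR NOT 1)) -> 1
  row 28 [11100]: ((1 AND (NOT 1 XOR 0)) OR ((1 OR NOT 0) OR NOT 0)) -> 1
  row 29 [11101]: ((1 AND (NOT 1 XOR 0)) OR ((1 OR NOT 0) OR NOT 1)) -> 1
  row 30 [11110]: ((1 AND (NOT 1 XOR 1)) OR ((1 OR NOT 1) OR NOT 0)) -> 1
  row 31 [11111]: ((1 AND (NOT 1 XOR 1)) OR ((1 OR NOT 1) OR NOT 1)) -> 1
Full result column, 4 rows per line (a,b,c fixed per line; d,e runs 00..11 left to right):
  rows 0-3 [a,b,c=000]: 1110  = hex E
  rows 4-7 [a,b,c=001]: 1110  = hex E
  rows 8-11 [a,b,c=010]: 1111  = hex F
  rows 12-15 [a,b,c=011]: 1111  = hex F
  rows 16-19 [a,b,c=100]: 1110  = hex E
  rows 20-23 [a,b,c=101]: 1111  = hex F
  rows 24-27 [a,b,c=110]: 1111  = hex F
  rows 28-31 [a,b,c=111]: 1111  = hex F
Output column (row 0 .. row 31) = 11101110111111111110111111111111
Output column grouped in 4s = 1110 1110 1111 1111 1110 1111 1111 1111 = 0xEEFFEFFF
Convert to decimal digit by digit (value = value*16 + digit):
  E -> 14
  14*16 + 14 (E) = 238
  238*16 + 15 (F) = 3823
  3823*16 + 15 (F) = 61183
  61183*16 + 14 (E) = 978942
  978942*16 + 15 (F) = 15663087
  15663087*16 + 15 (F) = 250609407
  250609407*16 + 15 (F) = 4009750527
Decimal = 4009750527

4009750527


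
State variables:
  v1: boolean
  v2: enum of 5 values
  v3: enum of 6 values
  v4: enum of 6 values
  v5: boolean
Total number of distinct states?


State space = product of domain sizes of all variables.
Domain sizes:
  v1 (boolean): 2
  v2 (enum of 5 values): 5
  v3 (enum of 6 values): 6
  v4 (enum of 6 values): 6
  v5 (boolean): 2
Product = 2 * 5 * 6 * 6 * 2 = 720

720


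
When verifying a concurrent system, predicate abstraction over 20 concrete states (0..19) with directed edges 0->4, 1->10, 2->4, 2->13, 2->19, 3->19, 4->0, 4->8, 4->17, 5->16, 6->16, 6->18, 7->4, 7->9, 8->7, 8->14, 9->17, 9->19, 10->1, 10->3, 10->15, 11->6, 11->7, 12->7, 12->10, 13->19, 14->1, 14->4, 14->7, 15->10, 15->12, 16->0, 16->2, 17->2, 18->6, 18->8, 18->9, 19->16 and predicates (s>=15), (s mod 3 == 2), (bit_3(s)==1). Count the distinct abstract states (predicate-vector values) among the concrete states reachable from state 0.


BFS from 0:
Concrete reachable: {0, 1, 2, 3, 4, 7, 8, 9, 10, 12, 13, 14, 15, 16, 17, 19}
Abstract via predicates (s>=15), (s mod 3 == 2), (bit_3(s)==1):
  (0,0,0) <- {0, 1, 3, 4, 7}
  (0,0,1) <- {9, 10, 12, 13}
  (0,1,0) <- {2}
  (0,1,1) <- {8, 14}
  (1,0,0) <- {16, 19}
  (1,0,1) <- {15}
  (1,1,0) <- {17}
Distinct abstract states = 7

7


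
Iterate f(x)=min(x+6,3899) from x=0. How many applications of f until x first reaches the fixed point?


Step 1: x=0, cap=3899, increment=6
Step 2: x grows by 6 each step until capped at 3899; fixed point is x=3899
Step 3: iterations = ceil(3899/6) = 650

650


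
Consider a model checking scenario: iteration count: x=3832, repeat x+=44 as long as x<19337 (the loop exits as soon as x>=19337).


Step 1: x goes from 3832 toward 19337 by 44; the body runs while x<19337, so iterations = ceil((bound-start)/step)
Step 2: Distance=15505
Step 3: ceil(15505/44)=353

353


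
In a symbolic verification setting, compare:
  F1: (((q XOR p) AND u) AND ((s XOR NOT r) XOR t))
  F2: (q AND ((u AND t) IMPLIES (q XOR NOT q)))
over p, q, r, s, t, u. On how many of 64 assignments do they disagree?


F1 = (((q XOR p) AND u) AND ((s XOR NOT r) XOR t))
F2 = (q AND ((u AND t) IMPLIES (q XOR NOT q)))
Evaluate both on each of 64 rows (bits = p,q,r,s,t,u):
  row 0 [000000]: F1=0 F2=0 -> 0
  row 1 [000001]: F1=0 F2=0 -> 0
  row 2 [000010]: F1=0 F2=0 -> 0
  row 3 [000011]: F1=0 F2=0 -> 0
  row 4 [000100]: F1=0 F2=0 -> 0
  (every remaining row is evaluated the same way; all 64 results are listed next)
Full result column, 8 rows per line (p,q,r fixed per line; s,t,u runs 000..111 left to right):
  rows 0-7 [p,q,r=000]: 00000000  (ones: 0)
  rows 8-15 [p,q,r=001]: 00000000  (ones: 0)
  rows 16-23 [p,q,r=010]: 10111110  (ones: 6)
  rows 24-31 [p,q,r=011]: 11101011  (ones: 6)
  rows 32-39 [p,q,r=100]: 01000001  (ones: 2)
  rows 40-47 [p,q,r=101]: 00010100  (ones: 2)
  rows 48-55 [p,q,r=110]: 11111111  (ones: 8)
  rows 56-63 [p,q,r=111]: 11111111  (ones: 8)
Disagreements = 0+0+6+6+2+2+8+8 = 32

32


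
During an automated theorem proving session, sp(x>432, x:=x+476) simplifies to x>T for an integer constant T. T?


Formula: sp(P, x:=E) = exists old_x. (x = E[old_x/x]) AND P[old_x/x] (old_x is the value of x before the assignment; eliminate old_x by solving x = E[old_x/x] for old_x)
Step 1: Precondition P: x>432, i.e. old_x > 432
Step 2: Assignment gives x = old_x + 476, so old_x = x - 476
Step 3: Substitute into P: x - 476 > 432
Step 4: Simplify: x > 432+476 = 908

908


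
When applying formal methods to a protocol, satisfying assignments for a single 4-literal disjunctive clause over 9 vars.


Step 1: Total=2^9=512
Step 2: Unsat when all 4 false: 2^5=32
Step 3: Sat=512-32=480

480


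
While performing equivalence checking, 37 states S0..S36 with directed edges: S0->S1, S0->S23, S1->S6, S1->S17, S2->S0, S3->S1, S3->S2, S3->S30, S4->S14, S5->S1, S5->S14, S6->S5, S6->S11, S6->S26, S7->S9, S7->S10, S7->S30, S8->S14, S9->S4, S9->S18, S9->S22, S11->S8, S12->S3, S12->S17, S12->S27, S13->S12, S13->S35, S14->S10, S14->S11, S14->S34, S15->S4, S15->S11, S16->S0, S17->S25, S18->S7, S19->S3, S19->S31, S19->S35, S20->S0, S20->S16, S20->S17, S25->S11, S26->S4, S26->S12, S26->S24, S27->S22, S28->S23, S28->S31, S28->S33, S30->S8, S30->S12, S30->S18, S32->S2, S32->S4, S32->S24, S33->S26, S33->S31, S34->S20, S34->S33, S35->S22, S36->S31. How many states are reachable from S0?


BFS from S0:
  layer 0: {S0}
  layer 1: {S1, S23}
  layer 2: {S6, S17}
  layer 3: {S5, S11, S25, S26}
  layer 4: {S4, S8, S12, S14, S24}
  layer 5: {S3, S10, S27, S34}
  layer 6: {S2, S20, S22, S30, S33}
  layer 7: {S16, S18, S31}
  layer 8: {S7}
  layer 9: {S9}
Reachable set: {S0, S1, S2, S3, S4, S5, S6, S7, S8, S9, S10, S11, S12, S14, S16, S17, S18, S20, S22, S23, S24, S25, S26, S27, S30, S31, S33, S34}
Count = 28

28


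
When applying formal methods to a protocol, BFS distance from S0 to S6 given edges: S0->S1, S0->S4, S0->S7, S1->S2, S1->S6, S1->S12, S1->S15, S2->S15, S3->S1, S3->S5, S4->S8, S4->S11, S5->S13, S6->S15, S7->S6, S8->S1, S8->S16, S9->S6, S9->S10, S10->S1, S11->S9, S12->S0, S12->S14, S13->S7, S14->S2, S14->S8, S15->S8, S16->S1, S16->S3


BFS layer-by-layer from S0:
  dist 0: {S0}
  dist 1: {S1, S4, S7}
  dist 2: {S2, S6, S8, S11, S12, S15}
  -> S6 reached at distance 2
Shortest path length = 2

2


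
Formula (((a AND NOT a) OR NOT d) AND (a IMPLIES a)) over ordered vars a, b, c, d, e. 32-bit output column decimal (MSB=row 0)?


Formula: (((a AND NOT a) OR NOT d) AND (a IMPLIES a)) over a, b, c, d, e (32 rows)
Evaluate each row (bits = a,b,c,d,e, MSB first):
  row 0 [00000]: (((0 AND NOT 0) OR NOT 0) AND (0 IMPLIES 0)) -> 1
  row 1 [00001]: (((0 AND NOT 0) OR NOT 0) AND (0 IMPLIES 0)) -> 1
  row 2 [00010]: (((0 AND NOT 0) OR NOT 1) AND (0 IMPLIES 0)) -> 0
  row 3 [00011]: (((0 AND NOT 0) OR NOT 1) AND (0 IMPLIES 0)) -> 0
  row 4 [00100]: (((0 AND NOT 0) OR NOT 0) AND (0 IMPLIES 0)) -> 1
  row 5 [00101]: (((0 AND NOT 0) OR NOT 0) AND (0 IMPLIES 0)) -> 1
  row 6 [00110]: (((0 AND NOT 0) OR NOT 1) AND (0 IMPLIES 0)) -> 0
  row 7 [00111]: (((0 AND NOT 0) OR NOT 1) AND (0 IMPLIES 0)) -> 0
  row 8 [01000]: (((0 AND NOT 0) OR NOT 0) AND (0 IMPLIES 0)) -> 1
  row 9 [01001]: (((0 AND NOT 0) OR NOT 0) AND (0 IMPLIES 0)) -> 1
  row 10 [01010]: (((0 AND NOT 0) OR NOT 1) AND (0 IMPLIES 0)) -> 0
  row 11 [01011]: (((0 AND NOT 0) OR NOT 1) AND (0 IMPLIES 0)) -> 0
  row 12 [01100]: (((0 AND NOT 0) OR NOT 0) AND (0 IMPLIES 0)) -> 1
  row 13 [01101]: (((0 AND NOT 0) OR NOT 0) AND (0 IMPLIES 0)) -> 1
  row 14 [01110]: (((0 AND NOT 0) OR NOT 1) AND (0 IMPLIES 0)) -> 0
  row 15 [01111]: (((0 AND NOT 0) OR NOT 1) AND (0 IMPLIES 0)) -> 0
  row 16 [10000]: (((1 AND NOT 1) OR NOT 0) AND (1 IMPLIES 1)) -> 1
  row 17 [10001]: (((1 AND NOT 1) OR NOT 0) AND (1 IMPLIES 1)) -> 1
  row 18 [10010]: (((1 AND NOT 1) OR NOT 1) AND (1 IMPLIES 1)) -> 0
  row 19 [10011]: (((1 AND NOT 1) OR NOT 1) AND (1 IMPLIES 1)) -> 0
  row 20 [10100]: (((1 AND NOT 1) OR NOT 0) AND (1 IMPLIES 1)) -> 1
  row 21 [10101]: (((1 AND NOT 1) OR NOT 0) AND (1 IMPLIES 1)) -> 1
  row 22 [10110]: (((1 AND NOT 1) OR NOT 1) AND (1 IMPLIES 1)) -> 0
  row 23 [10111]: (((1 AND NOT 1) OR NOT 1) AND (1 IMPLIES 1)) -> 0
  row 24 [11000]: (((1 AND NOT 1) OR NOT 0) AND (1 IMPLIES 1)) -> 1
  row 25 [11001]: (((1 AND NOT 1) OR NOT 0) AND (1 IMPLIES 1)) -> 1
  row 26 [11010]: (((1 AND NOT 1) OR NOT 1) AND (1 IMPLIES 1)) -> 0
  row 27 [11011]: (((1 AND NOT 1) OR NOT 1) AND (1 IMPLIES 1)) -> 0
  row 28 [11100]: (((1 AND NOT 1) OR NOT 0) AND (1 IMPLIES 1)) -> 1
  row 29 [11101]: (((1 AND NOT 1) OR NOT 0) AND (1 IMPLIES 1)) -> 1
  row 30 [11110]: (((1 AND NOT 1) OR NOT 1) AND (1 IMPLIES 1)) -> 0
  row 31 [11111]: (((1 AND NOT 1) OR NOT 1) AND (1 IMPLIES 1)) -> 0
Full result column, 4 rows per line (a,b,c fixed per line; d,e runs 00..11 left to right):
  rows 0-3 [a,b,c=000]: 1100  = hex C
  rows 4-7 [a,b,c=001]: 1100  = hex C
  rows 8-11 [a,b,c=010]: 1100  = hex C
  rows 12-15 [a,b,c=011]: 1100  = hex C
  rows 16-19 [a,b,c=100]: 1100  = hex C
  rows 20-23 [a,b,c=101]: 1100  = hex C
  rows 24-27 [a,b,c=110]: 1100  = hex C
  rows 28-31 [a,b,c=111]: 1100  = hex C
Output column (row 0 .. row 31) = 11001100110011001100110011001100
Output column grouped in 4s = 1100 1100 1100 1100 1100 1100 1100 1100 = 0xCCCCCCCC
Convert to decimal digit by digit (value = value*16 + digit):
  C -> 12
  12*16 + 12 (C) = 204
  204*16 + 12 (C) = 3276
  3276*16 + 12 (C) = 52428
  52428*16 + 12 (C) = 838860
  838860*16 + 12 (C) = 13421772
  13421772*16 + 12 (C) = 214748364
  214748364*16 + 12 (C) = 3435973836
Decimal = 3435973836

3435973836


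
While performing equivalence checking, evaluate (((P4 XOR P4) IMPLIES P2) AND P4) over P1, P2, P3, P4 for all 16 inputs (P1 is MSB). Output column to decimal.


Formula: (((P4 XOR P4) IMPLIES P2) AND P4) over P1, P2, P3, P4 (16 rows)
Evaluate each row (bits = P1,P2,P3,P4, MSB first):
  row 0 [0000]: (((0 XOR 0) IMPLIES 0) AND 0) -> 0
  row 1 [0001]: (((1 XOR 1) IMPLIES 0) AND 1) -> 1
  row 2 [0010]: (((0 XOR 0) IMPLIES 0) AND 0) -> 0
  row 3 [0011]: (((1 XOR 1) IMPLIES 0) AND 1) -> 1
  row 4 [0100]: (((0 XOR 0) IMPLIES 1) AND 0) -> 0
  row 5 [0101]: (((1 XOR 1) IMPLIES 1) AND 1) -> 1
  row 6 [0110]: (((0 XOR 0) IMPLIES 1) AND 0) -> 0
  row 7 [0111]: (((1 XOR 1) IMPLIES 1) AND 1) -> 1
  row 8 [1000]: (((0 XOR 0) IMPLIES 0) AND 0) -> 0
  row 9 [1001]: (((1 XOR 1) IMPLIES 0) AND 1) -> 1
  row 10 [1010]: (((0 XOR 0) IMPLIES 0) AND 0) -> 0
  row 11 [1011]: (((1 XOR 1) IMPLIES 0) AND 1) -> 1
  row 12 [1100]: (((0 XOR 0) IMPLIES 1) AND 0) -> 0
  row 13 [1101]: (((1 XOR 1) IMPLIES 1) AND 1) -> 1
  row 14 [1110]: (((0 XOR 0) IMPLIES 1) AND 0) -> 0
  row 15 [1111]: (((1 XOR 1) IMPLIES 1) AND 1) -> 1
Full result column, 4 rows per line (P1,P2 fixed per line; P3,P4 runs 00..11 left to right):
  rows 0-3 [P1,P2=00]: 0101  = hex 5
  rows 4-7 [P1,P2=01]: 0101  = hex 5
  rows 8-11 [P1,P2=10]: 0101  = hex 5
  rows 12-15 [P1,P2=11]: 0101  = hex 5
Output column (row 0 .. row 15) = 0101010101010101
Output column grouped in 4s = 0101 0101 0101 0101 = 0x5555
Convert to decimal digit by digit (value = value*16 + digit):
  5 -> 5
  5*16 + 5 = 85
  85*16 + 5 = 1365
  1365*16 + 5 = 21845
Decimal = 21845

21845


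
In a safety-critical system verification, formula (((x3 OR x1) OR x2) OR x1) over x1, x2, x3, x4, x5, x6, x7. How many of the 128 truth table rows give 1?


Formula: (((x3 OR x1) OR x2) OR x1) over 7 vars (128 rows)
Evaluate each row (x1, x2, x3, x4, x5, x6, x7 as bits, MSB first):
  row 0 [0000000]: (((0 OR 0) OR 0) OR 0) -> 0
  row 1 [0000001]: (((0 OR 0) OR 0) OR 0) -> 0
  row 2 [0000010]: (((0 OR 0) OR 0) OR 0) -> 0
  row 3 [0000011]: (((0 OR 0) OR 0) OR 0) -> 0
  row 4 [0000100]: (((0 OR 0) OR 0) OR 0) -> 0
  (every remaining row is evaluated the same way; all 128 results are listed next)
Full result column, 8 rows per line (x1,x2,x3,x4 fixed per line; x5,x6,x7 runs 000..111 left to right):
  rows 0-7 [x1,x2,x3,x4=0000]: 00000000  (ones: 0)
  rows 8-15 [x1,x2,x3,x4=0001]: 00000000  (ones: 0)
  rows 16-23 [x1,x2,x3,x4=0010]: 11111111  (ones: 8)
  rows 24-31 [x1,x2,x3,x4=0011]: 11111111  (ones: 8)
  rows 32-39 [x1,x2,x3,x4=0100]: 11111111  (ones: 8)
  rows 40-47 [x1,x2,x3,x4=0101]: 11111111  (ones: 8)
  rows 48-55 [x1,x2,x3,x4=0110]: 11111111  (ones: 8)
  rows 56-63 [x1,x2,x3,x4=0111]: 11111111  (ones: 8)
  rows 64-71 [x1,x2,x3,x4=1000]: 11111111  (ones: 8)
  rows 72-79 [x1,x2,x3,x4=1001]: 11111111  (ones: 8)
  rows 80-87 [x1,x2,x3,x4=1010]: 11111111  (ones: 8)
  rows 88-95 [x1,x2,x3,x4=1011]: 11111111  (ones: 8)
  rows 96-103 [x1,x2,x3,x4=1100]: 11111111  (ones: 8)
  rows 104-111 [x1,x2,x3,x4=1101]: 11111111  (ones: 8)
  rows 112-119 [x1,x2,x3,x4=1110]: 11111111  (ones: 8)
  rows 120-127 [x1,x2,x3,x4=1111]: 11111111  (ones: 8)
Count of 1-rows = 0+0+8+8+8+8+8+8+8+8+8+8+8+8+8+8 = 112

112


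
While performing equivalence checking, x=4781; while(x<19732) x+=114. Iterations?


Step 1: x goes from 4781 toward 19732 by 114; the body runs while x<19732, so iterations = ceil((bound-start)/step)
Step 2: Distance=14951
Step 3: ceil(14951/114)=132

132


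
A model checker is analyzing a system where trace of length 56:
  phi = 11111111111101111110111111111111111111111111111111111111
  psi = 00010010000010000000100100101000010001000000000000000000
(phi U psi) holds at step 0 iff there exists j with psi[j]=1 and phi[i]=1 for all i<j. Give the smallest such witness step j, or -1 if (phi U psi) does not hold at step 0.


(phi U psi) at 0: need smallest j with psi[j]=1 and phi[i]=1 for all i in [0,j).
Scan from step 0:
  step 0: phi=1, psi=0 -> continue
  step 1: phi=1, psi=0 -> continue
  step 2: phi=1, psi=0 -> continue
  step 3: psi=1 and phi held for [0,3) -> witness found
Witness step = 3

3


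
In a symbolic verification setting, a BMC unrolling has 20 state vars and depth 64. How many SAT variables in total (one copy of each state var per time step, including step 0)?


BMC unrolls to depth k, creating one copy of each state var for steps 0..k.
Step count = 64 + 1 = 65 (steps 0 through 64)
Vars per step = 20
Total = 20 * 65 = 1300

1300


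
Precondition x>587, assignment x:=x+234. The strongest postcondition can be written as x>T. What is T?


Formula: sp(P, x:=E) = exists old_x. (x = E[old_x/x]) AND P[old_x/x] (old_x is the value of x before the assignment; eliminate old_x by solving x = E[old_x/x] for old_x)
Step 1: Precondition P: x>587, i.e. old_x > 587
Step 2: Assignment gives x = old_x + 234, so old_x = x - 234
Step 3: Substitute into P: x - 234 > 587
Step 4: Simplify: x > 587+234 = 821

821


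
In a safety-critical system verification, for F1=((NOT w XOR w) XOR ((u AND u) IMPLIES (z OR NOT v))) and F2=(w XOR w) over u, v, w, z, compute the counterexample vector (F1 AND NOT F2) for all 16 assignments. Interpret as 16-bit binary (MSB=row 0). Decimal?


F1 = ((NOT w XOR w) XOR ((u AND u) IMPLIES (z OR NOT v)))
F2 = (w XOR w)
Counterexample to F1=>F2 is where F1=1 and F2=0.
Evaluate each row (bits = u,v,w,z, MSB first):
  row 0 [0000]: F1=0 F2=0 -> F1&~F2 -> 0
  row 1 [0001]: F1=0 F2=0 -> F1&~F2 -> 0
  row 2 [0010]: F1=0 F2=0 -> F1&~F2 -> 0
  row 3 [0011]: F1=0 F2=0 -> F1&~F2 -> 0
  row 4 [0100]: F1=0 F2=0 -> F1&~F2 -> 0
  row 5 [0101]: F1=0 F2=0 -> F1&~F2 -> 0
  row 6 [0110]: F1=0 F2=0 -> F1&~F2 -> 0
  row 7 [0111]: F1=0 F2=0 -> F1&~F2 -> 0
  row 8 [1000]: F1=0 F2=0 -> F1&~F2 -> 0
  row 9 [1001]: F1=0 F2=0 -> F1&~F2 -> 0
  row 10 [1010]: F1=0 F2=0 -> F1&~F2 -> 0
  row 11 [1011]: F1=0 F2=0 -> F1&~F2 -> 0
  row 12 [1100]: F1=1 F2=0 -> F1&~F2 -> 1
  row 13 [1101]: F1=0 F2=0 -> F1&~F2 -> 0
  row 14 [1110]: F1=1 F2=0 -> F1&~F2 -> 1
  row 15 [1111]: F1=0 F2=0 -> F1&~F2 -> 0
Full result column, 4 rows per line (u,v fixed per line; w,z runs 00..11 left to right):
  rows 0-3 [u,v=00]: 0000  = hex 0
  rows 4-7 [u,v=01]: 0000  = hex 0
  rows 8-11 [u,v=10]: 0000  = hex 0
  rows 12-15 [u,v=11]: 1010  = hex A
Counterexample vector (row 0 .. row 15) = 0000000000001010
Output column grouped in 4s = 0000 0000 0000 1010 = 0x000A
Convert to decimal digit by digit (value = value*16 + digit):
  0 -> 0
  0*16 + 0 = 0
  0*16 + 0 = 0
  0*16 + 10 (A) = 10
Decimal = 10

10


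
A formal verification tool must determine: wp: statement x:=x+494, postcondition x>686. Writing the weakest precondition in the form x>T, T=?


Formula: wp(x:=E, P) = P[E/x] (substitute E for x in postcondition)
Step 1: Postcondition: x>686
Step 2: Substitute x+494 for x: x+494>686
Step 3: Solve for x: x > 686-494 = 192

192


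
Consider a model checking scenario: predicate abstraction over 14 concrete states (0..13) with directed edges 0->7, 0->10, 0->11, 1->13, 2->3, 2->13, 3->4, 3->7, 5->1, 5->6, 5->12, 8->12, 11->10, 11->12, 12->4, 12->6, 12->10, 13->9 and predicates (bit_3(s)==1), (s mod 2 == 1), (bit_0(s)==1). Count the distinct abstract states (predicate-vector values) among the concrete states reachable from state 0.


BFS from 0:
Concrete reachable: {0, 4, 6, 7, 10, 11, 12}
Abstract via predicates (bit_3(s)==1), (s mod 2 == 1), (bit_0(s)==1):
  (0,0,0) <- {0, 4, 6}
  (0,1,1) <- {7}
  (1,0,0) <- {10, 12}
  (1,1,1) <- {11}
Distinct abstract states = 4

4


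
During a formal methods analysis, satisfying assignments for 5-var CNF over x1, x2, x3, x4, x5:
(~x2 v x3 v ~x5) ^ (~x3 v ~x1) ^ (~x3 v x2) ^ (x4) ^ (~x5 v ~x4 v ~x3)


CNF with 5 clauses over 5 vars (32 assignments).
An assignment satisfies CNF iff every clause has >=1 true literal.
Check each row (bits = x1,x2,x3,x4,x5; clause T/F shown):
  row 0 [00000]: clauses=TTTFT -> 0
  row 1 [00001]: clauses=TTTFT -> 0
  row 2 [00010]: clauses=TTTTT -> 1
  row 3 [00011]: clauses=TTTTT -> 1
  row 4 [00100]: clauses=TTFFT -> 0
  row 5 [00101]: clauses=TTFFT -> 0
  row 6 [00110]: clauses=TTFTT -> 0
  row 7 [00111]: clauses=TTFTF -> 0
  row 8 [01000]: clauses=TTTFT -> 0
  row 9 [01001]: clauses=FTTFT -> 0
  row 10 [01010]: clauses=TTTTT -> 1
  row 11 [01011]: clauses=FTTTT -> 0
  row 12 [01100]: clauses=TTTFT -> 0
  row 13 [01101]: clauses=TTTFT -> 0
  row 14 [01110]: clauses=TTTTT -> 1
  row 15 [01111]: clauses=TTTTF -> 0
  row 16 [10000]: clauses=TTTFT -> 0
  row 17 [10001]: clauses=TTTFT -> 0
  row 18 [10010]: clauses=TTTTT -> 1
  row 19 [10011]: clauses=TTTTT -> 1
  row 20 [10100]: clauses=TFFFT -> 0
  row 21 [10101]: clauses=TFFFT -> 0
  row 22 [10110]: clauses=TFFTT -> 0
  row 23 [10111]: clauses=TFFTF -> 0
  row 24 [11000]: clauses=TTTFT -> 0
  row 25 [11001]: clauses=FTTFT -> 0
  row 26 [11010]: clauses=TTTTT -> 1
  row 27 [11011]: clauses=FTTTT -> 0
  row 28 [11100]: clauses=TFTFT -> 0
  row 29 [11101]: clauses=TFTFT -> 0
  row 30 [11110]: clauses=TFTTT -> 0
  row 31 [11111]: clauses=TFTTF -> 0
Full result column, 8 rows per line (x1,x2 fixed per line; x3,x4,x5 runs 000..111 left to right):
  rows 0-7 [x1,x2=00]: 00110000  (ones: 2)
  rows 8-15 [x1,x2=01]: 00100010  (ones: 2)
  rows 16-23 [x1,x2=10]: 00110000  (ones: 2)
  rows 24-31 [x1,x2=11]: 00100000  (ones: 1)
Satisfying assignments = 2+2+2+1 = 7

7


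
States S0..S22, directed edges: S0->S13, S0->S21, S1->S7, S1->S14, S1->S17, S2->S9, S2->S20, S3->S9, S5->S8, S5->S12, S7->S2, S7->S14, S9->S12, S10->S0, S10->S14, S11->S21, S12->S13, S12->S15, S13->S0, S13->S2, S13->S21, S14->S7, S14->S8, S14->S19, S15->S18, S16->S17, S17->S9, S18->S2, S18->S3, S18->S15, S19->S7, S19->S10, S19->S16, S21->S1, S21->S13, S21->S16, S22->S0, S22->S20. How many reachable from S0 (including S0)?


BFS from S0:
  layer 0: {S0}
  layer 1: {S13, S21}
  layer 2: {S1, S2, S16}
  layer 3: {S7, S9, S14, S17, S20}
  layer 4: {S8, S12, S19}
  layer 5: {S10, S15}
  layer 6: {S18}
  layer 7: {S3}
Reachable set: {S0, S1, S2, S3, S7, S8, S9, S10, S12, S13, S14, S15, S16, S17, S18, S19, S20, S21}
Count = 18

18


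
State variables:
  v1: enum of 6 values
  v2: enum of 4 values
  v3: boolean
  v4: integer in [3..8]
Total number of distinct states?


State space = product of domain sizes of all variables.
Domain sizes:
  v1 (enum of 6 values): 6
  v2 (enum of 4 values): 4
  v3 (boolean): 2
  v4 (integer in [3..8]): 6
Product = 6 * 4 * 2 * 6 = 288

288


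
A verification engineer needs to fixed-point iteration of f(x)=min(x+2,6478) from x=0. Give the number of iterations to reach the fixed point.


Step 1: x=0, cap=6478, increment=2
Step 2: x grows by 2 each step until capped at 6478; fixed point is x=6478
Step 3: iterations = ceil(6478/2) = 3239

3239


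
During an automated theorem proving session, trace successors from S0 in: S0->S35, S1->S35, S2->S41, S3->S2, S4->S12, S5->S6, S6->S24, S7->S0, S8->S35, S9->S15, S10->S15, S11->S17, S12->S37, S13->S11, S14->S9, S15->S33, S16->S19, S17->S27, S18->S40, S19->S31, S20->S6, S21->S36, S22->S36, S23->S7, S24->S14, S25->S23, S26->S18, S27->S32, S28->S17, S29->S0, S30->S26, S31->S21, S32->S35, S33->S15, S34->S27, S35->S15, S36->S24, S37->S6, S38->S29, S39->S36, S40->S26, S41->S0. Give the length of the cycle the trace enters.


Trace from S0 until a state repeats:
  S0 -> S35 -> S15 -> S33 -> S15
S15 first seen at step 2, revisited at step 4.
Cycle length = 4 - 2 = 2

2


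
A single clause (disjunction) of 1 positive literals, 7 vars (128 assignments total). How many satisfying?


Step 1: Total=2^7=128
Step 2: Unsat when all 1 false: 2^6=64
Step 3: Sat=128-64=64

64


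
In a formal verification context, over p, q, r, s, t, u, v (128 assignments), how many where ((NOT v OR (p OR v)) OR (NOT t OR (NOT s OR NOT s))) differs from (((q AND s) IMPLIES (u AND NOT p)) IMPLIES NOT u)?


F1 = ((NOT v OR (p OR v)) OR (NOT t OR (NOT s OR NOT s)))
F2 = (((q AND s) IMPLIES (u AND NOT p)) IMPLIES NOT u)
Evaluate both on each of 128 rows (bits = p,q,r,s,t,u,v):
  row 0 [0000000]: F1=1 F2=1 -> 0
  row 1 [0000001]: F1=1 F2=1 -> 0
  row 2 [0000010]: F1=1 F2=0 (differ) -> 1
  row 3 [0000011]: F1=1 F2=0 (differ) -> 1
  row 4 [0000100]: F1=1 F2=1 -> 0
  (every remaining row is evaluated the same way; all 128 results are listed next)
Full result column, 8 rows per line (p,q,r,s fixed per line; t,u,v runs 000..111 left to right):
  rows 0-7 [p,q,r,s=0000]: 00110011  (ones: 4)
  rows 8-15 [p,q,r,s=0001]: 00110011  (ones: 4)
  rows 16-23 [p,q,r,s=0010]: 00110011  (ones: 4)
  rows 24-31 [p,q,r,s=0011]: 00110011  (ones: 4)
  rows 32-39 [p,q,r,s=0100]: 00110011  (ones: 4)
  rows 40-47 [p,q,r,s=0101]: 00110011  (ones: 4)
  rows 48-55 [p,q,r,s=0110]: 00110011  (ones: 4)
  rows 56-63 [p,q,r,s=0111]: 00110011  (ones: 4)
  rows 64-71 [p,q,r,s=1000]: 00110011  (ones: 4)
  rows 72-79 [p,q,r,s=1001]: 00110011  (ones: 4)
  rows 80-87 [p,q,r,s=1010]: 00110011  (ones: 4)
  rows 88-95 [p,q,r,s=1011]: 00110011  (ones: 4)
  rows 96-103 [p,q,r,s=1100]: 00110011  (ones: 4)
  rows 104-111 [p,q,r,s=1101]: 00000000  (ones: 0)
  rows 112-119 [p,q,r,s=1110]: 00110011  (ones: 4)
  rows 120-127 [p,q,r,s=1111]: 00000000  (ones: 0)
Disagreements = 4+4+4+4+4+4+4+4+4+4+4+4+4+0+4+0 = 56

56


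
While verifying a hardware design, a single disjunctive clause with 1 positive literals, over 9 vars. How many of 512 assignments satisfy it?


Step 1: Total=2^9=512
Step 2: Unsat when all 1 false: 2^8=256
Step 3: Sat=512-256=256

256
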